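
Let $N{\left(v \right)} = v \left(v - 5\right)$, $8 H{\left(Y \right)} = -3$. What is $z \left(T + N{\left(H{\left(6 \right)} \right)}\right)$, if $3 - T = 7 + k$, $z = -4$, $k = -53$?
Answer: $- \frac{3265}{16} \approx -204.06$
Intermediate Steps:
$H{\left(Y \right)} = - \frac{3}{8}$ ($H{\left(Y \right)} = \frac{1}{8} \left(-3\right) = - \frac{3}{8}$)
$N{\left(v \right)} = v \left(-5 + v\right)$
$T = 49$ ($T = 3 - \left(7 - 53\right) = 3 - -46 = 3 + 46 = 49$)
$z \left(T + N{\left(H{\left(6 \right)} \right)}\right) = - 4 \left(49 - \frac{3 \left(-5 - \frac{3}{8}\right)}{8}\right) = - 4 \left(49 - - \frac{129}{64}\right) = - 4 \left(49 + \frac{129}{64}\right) = \left(-4\right) \frac{3265}{64} = - \frac{3265}{16}$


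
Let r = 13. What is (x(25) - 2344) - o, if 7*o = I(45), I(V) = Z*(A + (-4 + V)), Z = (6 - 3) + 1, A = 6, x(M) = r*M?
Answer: -14321/7 ≈ -2045.9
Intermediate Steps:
x(M) = 13*M
Z = 4 (Z = 3 + 1 = 4)
I(V) = 8 + 4*V (I(V) = 4*(6 + (-4 + V)) = 4*(2 + V) = 8 + 4*V)
o = 188/7 (o = (8 + 4*45)/7 = (8 + 180)/7 = (⅐)*188 = 188/7 ≈ 26.857)
(x(25) - 2344) - o = (13*25 - 2344) - 1*188/7 = (325 - 2344) - 188/7 = -2019 - 188/7 = -14321/7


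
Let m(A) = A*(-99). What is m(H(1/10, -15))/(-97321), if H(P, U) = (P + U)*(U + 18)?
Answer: -44253/973210 ≈ -0.045471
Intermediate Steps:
H(P, U) = (18 + U)*(P + U) (H(P, U) = (P + U)*(18 + U) = (18 + U)*(P + U))
m(A) = -99*A
m(H(1/10, -15))/(-97321) = -99*((-15)**2 + 18/10 + 18*(-15) - 15/10)/(-97321) = -99*(225 + 18*(1/10) - 270 + (1/10)*(-15))*(-1/97321) = -99*(225 + 9/5 - 270 - 3/2)*(-1/97321) = -99*(-447/10)*(-1/97321) = (44253/10)*(-1/97321) = -44253/973210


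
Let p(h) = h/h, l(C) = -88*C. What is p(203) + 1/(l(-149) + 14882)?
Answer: 27995/27994 ≈ 1.0000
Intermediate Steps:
p(h) = 1
p(203) + 1/(l(-149) + 14882) = 1 + 1/(-88*(-149) + 14882) = 1 + 1/(13112 + 14882) = 1 + 1/27994 = 27995/27994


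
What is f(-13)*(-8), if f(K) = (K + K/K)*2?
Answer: 192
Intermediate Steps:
f(K) = 2 + 2*K (f(K) = (K + 1)*2 = (1 + K)*2 = 2 + 2*K)
f(-13)*(-8) = (2 + 2*(-13))*(-8) = (2 - 26)*(-8) = -24*(-8) = 192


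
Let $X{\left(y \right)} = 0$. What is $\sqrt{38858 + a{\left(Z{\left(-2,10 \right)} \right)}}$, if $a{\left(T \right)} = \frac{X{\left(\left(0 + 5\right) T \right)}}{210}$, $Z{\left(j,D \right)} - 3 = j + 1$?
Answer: $\sqrt{38858} \approx 197.12$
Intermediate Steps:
$Z{\left(j,D \right)} = 4 + j$ ($Z{\left(j,D \right)} = 3 + \left(j + 1\right) = 3 + \left(1 + j\right) = 4 + j$)
$a{\left(T \right)} = 0$ ($a{\left(T \right)} = \frac{0}{210} = 0 \cdot \frac{1}{210} = 0$)
$\sqrt{38858 + a{\left(Z{\left(-2,10 \right)} \right)}} = \sqrt{38858 + 0} = \sqrt{38858}$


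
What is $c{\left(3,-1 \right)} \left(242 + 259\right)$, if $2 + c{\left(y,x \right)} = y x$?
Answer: $-2505$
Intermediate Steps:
$c{\left(y,x \right)} = -2 + x y$ ($c{\left(y,x \right)} = -2 + y x = -2 + x y$)
$c{\left(3,-1 \right)} \left(242 + 259\right) = \left(-2 - 3\right) \left(242 + 259\right) = \left(-2 - 3\right) 501 = \left(-5\right) 501 = -2505$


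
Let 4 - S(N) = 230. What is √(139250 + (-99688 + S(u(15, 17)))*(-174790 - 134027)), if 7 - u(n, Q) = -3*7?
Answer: 14*√157424903 ≈ 1.7566e+5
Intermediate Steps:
u(n, Q) = 28 (u(n, Q) = 7 - (-3)*7 = 7 - 1*(-21) = 7 + 21 = 28)
S(N) = -226 (S(N) = 4 - 1*230 = 4 - 230 = -226)
√(139250 + (-99688 + S(u(15, 17)))*(-174790 - 134027)) = √(139250 + (-99688 - 226)*(-174790 - 134027)) = √(139250 - 99914*(-308817)) = √(139250 + 30855141738) = √30855280988 = 14*√157424903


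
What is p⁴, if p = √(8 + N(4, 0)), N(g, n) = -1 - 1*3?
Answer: 16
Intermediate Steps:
N(g, n) = -4 (N(g, n) = -1 - 3 = -4)
p = 2 (p = √(8 - 4) = √4 = 2)
p⁴ = 2⁴ = 16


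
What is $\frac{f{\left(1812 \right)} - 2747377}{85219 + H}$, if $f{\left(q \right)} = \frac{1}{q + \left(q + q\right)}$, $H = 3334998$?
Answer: $- \frac{14934741371}{18592299612} \approx -0.80328$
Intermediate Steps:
$f{\left(q \right)} = \frac{1}{3 q}$ ($f{\left(q \right)} = \frac{1}{q + 2 q} = \frac{1}{3 q}$)
$\frac{f{\left(1812 \right)} - 2747377}{85219 + H} = \frac{\frac{1}{3 \cdot 1812} - 2747377}{85219 + 3334998} = \frac{\frac{1}{3} \cdot \frac{1}{1812} - 2747377}{3420217} = \left(\frac{1}{5436} - 2747377\right) \frac{1}{3420217} = \left(- \frac{14934741371}{5436}\right) \frac{1}{3420217} = - \frac{14934741371}{18592299612}$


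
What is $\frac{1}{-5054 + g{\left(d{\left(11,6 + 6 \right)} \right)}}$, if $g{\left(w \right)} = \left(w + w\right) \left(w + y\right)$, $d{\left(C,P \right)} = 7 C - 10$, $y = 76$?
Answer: $\frac{1}{14108} \approx 7.0882 \cdot 10^{-5}$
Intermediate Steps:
$d{\left(C,P \right)} = -10 + 7 C$
$g{\left(w \right)} = 2 w \left(76 + w\right)$ ($g{\left(w \right)} = \left(w + w\right) \left(w + 76\right) = 2 w \left(76 + w\right)$)
$\frac{1}{-5054 + g{\left(d{\left(11,6 + 6 \right)} \right)}} = \frac{1}{-5054 + 2 \left(-10 + 7 \cdot 11\right) \left(76 + \left(-10 + 7 \cdot 11\right)\right)} = \frac{1}{-5054 + 2 \left(-10 + 77\right) \left(76 + \left(-10 + 77\right)\right)} = \frac{1}{-5054 + 2 \cdot 67 \left(76 + 67\right)} = \frac{1}{-5054 + 2 \cdot 67 \cdot 143} = \frac{1}{-5054 + 19162} = \frac{1}{14108}$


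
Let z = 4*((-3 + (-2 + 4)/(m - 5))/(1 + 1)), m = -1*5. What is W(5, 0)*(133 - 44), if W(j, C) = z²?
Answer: 91136/25 ≈ 3645.4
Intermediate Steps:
m = -5
z = -32/5 (z = 4*((-3 + (-2 + 4)/(-5 - 5))/(1 + 1)) = 4*((-3 + 2/(-10))/2) = 4*((-3 + 2*(-⅒))*(½)) = 4*((-3 - ⅕)*(½)) = 4*(-16/5*½) = 4*(-8/5) = -32/5 ≈ -6.4000)
W(j, C) = 1024/25 (W(j, C) = (-32/5)² = 1024/25)
W(5, 0)*(133 - 44) = 1024*(133 - 44)/25 = (1024/25)*89 = 91136/25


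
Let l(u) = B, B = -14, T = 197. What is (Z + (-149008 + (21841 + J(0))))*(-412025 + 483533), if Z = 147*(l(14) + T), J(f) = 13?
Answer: -7168891524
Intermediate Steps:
l(u) = -14
Z = 26901 (Z = 147*(-14 + 197) = 147*183 = 26901)
(Z + (-149008 + (21841 + J(0))))*(-412025 + 483533) = (26901 + (-149008 + (21841 + 13)))*(-412025 + 483533) = (26901 + (-149008 + 21854))*71508 = (26901 - 127154)*71508 = -100253*71508 = -7168891524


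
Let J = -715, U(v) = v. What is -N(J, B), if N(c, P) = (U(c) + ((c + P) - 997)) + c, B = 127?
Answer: 3015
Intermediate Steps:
N(c, P) = -997 + P + 3*c (N(c, P) = (c + ((c + P) - 997)) + c = (c + ((P + c) - 997)) + c = (c + (-997 + P + c)) + c = (-997 + P + 2*c) + c = -997 + P + 3*c)
-N(J, B) = -(-997 + 127 + 3*(-715)) = -(-997 + 127 - 2145) = -1*(-3015) = 3015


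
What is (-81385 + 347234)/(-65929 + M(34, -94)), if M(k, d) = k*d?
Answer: -265849/69125 ≈ -3.8459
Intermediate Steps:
M(k, d) = d*k
(-81385 + 347234)/(-65929 + M(34, -94)) = (-81385 + 347234)/(-65929 - 94*34) = 265849/(-65929 - 3196) = 265849/(-69125) = 265849*(-1/69125) = -265849/69125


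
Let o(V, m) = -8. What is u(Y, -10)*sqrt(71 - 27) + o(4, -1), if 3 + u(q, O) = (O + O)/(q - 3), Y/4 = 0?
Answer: -8 + 22*sqrt(11)/3 ≈ 16.322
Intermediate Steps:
Y = 0 (Y = 4*0 = 0)
u(q, O) = -3 + 2*O/(-3 + q) (u(q, O) = -3 + (O + O)/(q - 3) = -3 + (2*O)/(-3 + q) = -3 + 2*O/(-3 + q))
u(Y, -10)*sqrt(71 - 27) + o(4, -1) = ((9 - 3*0 + 2*(-10))/(-3 + 0))*sqrt(71 - 27) - 8 = ((9 + 0 - 20)/(-3))*sqrt(44) - 8 = (-1/3*(-11))*(2*sqrt(11)) - 8 = 11*(2*sqrt(11))/3 - 8 = 22*sqrt(11)/3 - 8 = -8 + 22*sqrt(11)/3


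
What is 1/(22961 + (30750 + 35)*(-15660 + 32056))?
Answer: 1/504773821 ≈ 1.9811e-9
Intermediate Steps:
1/(22961 + (30750 + 35)*(-15660 + 32056)) = 1/(22961 + 30785*16396) = 1/(22961 + 504750860) = 1/504773821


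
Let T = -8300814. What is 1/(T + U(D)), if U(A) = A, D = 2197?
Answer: -1/8298617 ≈ -1.2050e-7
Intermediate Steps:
1/(T + U(D)) = 1/(-8300814 + 2197) = 1/(-8298617) = -1/8298617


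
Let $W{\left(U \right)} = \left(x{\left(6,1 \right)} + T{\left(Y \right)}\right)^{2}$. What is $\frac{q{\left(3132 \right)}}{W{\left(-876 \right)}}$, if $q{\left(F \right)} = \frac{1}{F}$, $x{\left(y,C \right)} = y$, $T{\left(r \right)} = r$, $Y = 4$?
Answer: $\frac{1}{313200} \approx 3.1928 \cdot 10^{-6}$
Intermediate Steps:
$W{\left(U \right)} = 100$ ($W{\left(U \right)} = \left(6 + 4\right)^{2} = 10^{2} = 100$)
$\frac{q{\left(3132 \right)}}{W{\left(-876 \right)}} = \frac{1}{3132 \cdot 100} = \frac{1}{3132} \cdot \frac{1}{100} = \frac{1}{313200}$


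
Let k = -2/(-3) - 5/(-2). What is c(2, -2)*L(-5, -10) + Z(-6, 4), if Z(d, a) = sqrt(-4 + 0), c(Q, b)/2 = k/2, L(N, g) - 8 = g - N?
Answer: 19/2 + 2*I ≈ 9.5 + 2.0*I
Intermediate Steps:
k = 19/6 (k = -2*(-1/3) - 5*(-1/2) = 2/3 + 5/2 = 19/6 ≈ 3.1667)
L(N, g) = 8 + g - N (L(N, g) = 8 + (g - N) = 8 + g - N)
c(Q, b) = 19/6 (c(Q, b) = 2*((19/6)/2) = 2*((19/6)*(1/2)) = 2*(19/12) = 19/6)
Z(d, a) = 2*I (Z(d, a) = sqrt(-4) = 2*I)
c(2, -2)*L(-5, -10) + Z(-6, 4) = 19*(8 - 10 - 1*(-5))/6 + 2*I = 19*(8 - 10 + 5)/6 + 2*I = (19/6)*3 + 2*I = 19/2 + 2*I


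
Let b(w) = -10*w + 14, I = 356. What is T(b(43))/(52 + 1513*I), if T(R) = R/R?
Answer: 1/538680 ≈ 1.8564e-6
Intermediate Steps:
b(w) = 14 - 10*w
T(R) = 1
T(b(43))/(52 + 1513*I) = 1/(52 + 1513*356) = 1/(52 + 538628) = 1/538680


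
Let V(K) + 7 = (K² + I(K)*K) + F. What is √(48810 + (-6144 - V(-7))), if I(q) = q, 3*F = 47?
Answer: √383034/3 ≈ 206.30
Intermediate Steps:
F = 47/3 (F = (⅓)*47 = 47/3 ≈ 15.667)
V(K) = 26/3 + 2*K² (V(K) = -7 + ((K² + K*K) + 47/3) = -7 + ((K² + K²) + 47/3) = -7 + (2*K² + 47/3) = -7 + (47/3 + 2*K²) = 26/3 + 2*K²)
√(48810 + (-6144 - V(-7))) = √(48810 + (-6144 - (26/3 + 2*(-7)²))) = √(48810 + (-6144 - (26/3 + 2*49))) = √(48810 + (-6144 - (26/3 + 98))) = √(48810 + (-6144 - 1*320/3)) = √(48810 + (-6144 - 320/3)) = √(48810 - 18752/3) = √(127678/3) = √383034/3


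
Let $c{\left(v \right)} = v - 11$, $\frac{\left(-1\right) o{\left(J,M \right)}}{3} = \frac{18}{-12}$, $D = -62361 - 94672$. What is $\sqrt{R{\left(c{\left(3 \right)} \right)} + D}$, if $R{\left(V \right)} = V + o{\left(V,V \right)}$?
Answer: $\frac{3 i \sqrt{69794}}{2} \approx 396.28 i$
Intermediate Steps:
$D = -157033$
$o{\left(J,M \right)} = \frac{9}{2}$ ($o{\left(J,M \right)} = - 3 \frac{18}{-12} = - 3 \cdot 18 \left(- \frac{1}{12}\right) = \left(-3\right) \left(- \frac{3}{2}\right) = \frac{9}{2}$)
$c{\left(v \right)} = -11 + v$
$R{\left(V \right)} = \frac{9}{2} + V$ ($R{\left(V \right)} = V + \frac{9}{2} = \frac{9}{2} + V$)
$\sqrt{R{\left(c{\left(3 \right)} \right)} + D} = \sqrt{\left(\frac{9}{2} + \left(-11 + 3\right)\right) - 157033} = \sqrt{\left(\frac{9}{2} - 8\right) - 157033} = \sqrt{- \frac{7}{2} - 157033} = \sqrt{- \frac{314073}{2}} = \frac{3 i \sqrt{69794}}{2}$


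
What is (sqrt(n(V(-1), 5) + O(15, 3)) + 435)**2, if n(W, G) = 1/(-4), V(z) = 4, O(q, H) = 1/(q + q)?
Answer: (13050 + I*sqrt(195))**2/900 ≈ 1.8922e+5 + 404.96*I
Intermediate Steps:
O(q, H) = 1/(2*q)
n(W, G) = -1/4
(sqrt(n(V(-1), 5) + O(15, 3)) + 435)**2 = (sqrt(-1/4 + (1/2)/15) + 435)**2 = (sqrt(-1/4 + (1/2)*(1/15)) + 435)**2 = (sqrt(-1/4 + 1/30) + 435)**2 = (sqrt(-13/60) + 435)**2 = (I*sqrt(195)/30 + 435)**2 = (435 + I*sqrt(195)/30)**2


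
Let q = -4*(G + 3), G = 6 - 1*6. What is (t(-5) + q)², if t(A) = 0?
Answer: 144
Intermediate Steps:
G = 0 (G = 6 - 6 = 0)
q = -12 (q = -4*(0 + 3) = -4*3 = -12)
(t(-5) + q)² = (0 - 12)² = (-12)² = 144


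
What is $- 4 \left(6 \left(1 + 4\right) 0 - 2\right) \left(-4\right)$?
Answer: $-32$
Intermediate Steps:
$- 4 \left(6 \left(1 + 4\right) 0 - 2\right) \left(-4\right) = - 4 \left(6 \cdot 5 \cdot 0 - 2\right) \left(-4\right) = - 4 \left(6 \cdot 0 - 2\right) \left(-4\right) = - 4 \left(0 - 2\right) \left(-4\right) = \left(-4\right) \left(-2\right) \left(-4\right) = 8 \left(-4\right) = -32$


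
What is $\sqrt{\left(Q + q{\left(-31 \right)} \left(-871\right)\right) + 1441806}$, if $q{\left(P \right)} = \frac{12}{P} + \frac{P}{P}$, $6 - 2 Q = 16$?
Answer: $\frac{\sqrt{1385057742}}{31} \approx 1200.5$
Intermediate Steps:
$Q = -5$ ($Q = 3 - 8 = -5$)
$q{\left(P \right)} = 1 + \frac{12}{P}$ ($q{\left(P \right)} = \frac{12}{P} + 1 = 1 + \frac{12}{P}$)
$\sqrt{\left(Q + q{\left(-31 \right)} \left(-871\right)\right) + 1441806} = \sqrt{\left(-5 + \frac{12 - 31}{-31} \left(-871\right)\right) + 1441806} = \sqrt{\left(-5 + \left(- \frac{1}{31}\right) \left(-19\right) \left(-871\right)\right) + 1441806} = \sqrt{\left(-5 + \frac{19}{31} \left(-871\right)\right) + 1441806} = \sqrt{\left(-5 - \frac{16549}{31}\right) + 1441806} = \sqrt{- \frac{16704}{31} + 1441806} = \sqrt{\frac{44679282}{31}} = \frac{\sqrt{1385057742}}{31}$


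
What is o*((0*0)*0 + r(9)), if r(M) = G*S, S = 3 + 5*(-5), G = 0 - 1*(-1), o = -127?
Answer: 2794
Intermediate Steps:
G = 1 (G = 0 + 1 = 1)
S = -22 (S = 3 - 25 = -22)
r(M) = -22 (r(M) = 1*(-22) = -22)
o*((0*0)*0 + r(9)) = -127*((0*0)*0 - 22) = -127*(0*0 - 22) = -127*(0 - 22) = -127*(-22) = 2794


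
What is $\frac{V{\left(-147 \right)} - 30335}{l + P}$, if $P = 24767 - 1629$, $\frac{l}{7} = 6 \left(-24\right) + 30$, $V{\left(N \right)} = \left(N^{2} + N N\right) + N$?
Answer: $\frac{3184}{5585} \approx 0.5701$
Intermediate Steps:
$V{\left(N \right)} = N + 2 N^{2}$ ($V{\left(N \right)} = \left(N^{2} + N^{2}\right) + N = 2 N^{2} + N = N + 2 N^{2}$)
$l = -798$ ($l = 7 \left(6 \left(-24\right) + 30\right) = 7 \left(-144 + 30\right) = 7 \left(-114\right) = -798$)
$P = 23138$
$\frac{V{\left(-147 \right)} - 30335}{l + P} = \frac{- 147 \left(1 + 2 \left(-147\right)\right) - 30335}{-798 + 23138} = \frac{- 147 \left(1 - 294\right) - 30335}{22340} = \left(\left(-147\right) \left(-293\right) - 30335\right) \frac{1}{22340} = \left(43071 - 30335\right) \frac{1}{22340} = 12736 \cdot \frac{1}{22340} = \frac{3184}{5585}$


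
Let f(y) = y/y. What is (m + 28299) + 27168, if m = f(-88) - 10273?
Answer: 45195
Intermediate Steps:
f(y) = 1
m = -10272 (m = 1 - 10273 = -10272)
(m + 28299) + 27168 = (-10272 + 28299) + 27168 = 18027 + 27168 = 45195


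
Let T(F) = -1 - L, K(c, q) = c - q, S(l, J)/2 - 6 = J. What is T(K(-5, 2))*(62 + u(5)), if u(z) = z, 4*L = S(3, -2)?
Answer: -201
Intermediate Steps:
S(l, J) = 12 + 2*J
L = 2 (L = (12 + 2*(-2))/4 = (12 - 4)/4 = (1/4)*8 = 2)
T(F) = -3 (T(F) = -1 - 1*2 = -1 - 2 = -3)
T(K(-5, 2))*(62 + u(5)) = -3*(62 + 5) = -3*67 = -201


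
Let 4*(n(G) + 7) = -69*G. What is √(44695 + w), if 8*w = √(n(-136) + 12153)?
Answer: √(178780 + √3623)/2 ≈ 211.45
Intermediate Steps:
n(G) = -7 - 69*G/4 (n(G) = -7 + (-69*G)/4 = -7 - 69*G/4)
w = √3623/4 (w = √((-7 - 69/4*(-136)) + 12153)/8 = √((-7 + 2346) + 12153)/8 = √(2339 + 12153)/8 = √14492/8 = (2*√3623)/8 = √3623/4 ≈ 15.048)
√(44695 + w) = √(44695 + √3623/4)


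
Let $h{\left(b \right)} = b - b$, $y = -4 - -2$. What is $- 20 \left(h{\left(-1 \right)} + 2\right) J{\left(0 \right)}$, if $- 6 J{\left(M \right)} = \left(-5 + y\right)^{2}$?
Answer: $\frac{980}{3} \approx 326.67$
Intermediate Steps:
$y = -2$ ($y = -4 + 2 = -2$)
$h{\left(b \right)} = 0$
$J{\left(M \right)} = - \frac{49}{6}$ ($J{\left(M \right)} = - \frac{\left(-5 - 2\right)^{2}}{6} = - \frac{\left(-7\right)^{2}}{6} = \left(- \frac{1}{6}\right) 49 = - \frac{49}{6}$)
$- 20 \left(h{\left(-1 \right)} + 2\right) J{\left(0 \right)} = - 20 \left(0 + 2\right) \left(- \frac{49}{6}\right) = \left(-20\right) 2 \left(- \frac{49}{6}\right) = \left(-40\right) \left(- \frac{49}{6}\right) = \frac{980}{3}$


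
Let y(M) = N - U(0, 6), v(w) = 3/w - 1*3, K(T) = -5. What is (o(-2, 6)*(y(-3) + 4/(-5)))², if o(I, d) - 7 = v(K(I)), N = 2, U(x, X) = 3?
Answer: 23409/625 ≈ 37.454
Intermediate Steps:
v(w) = -3 + 3/w (v(w) = 3/w - 3 = -3 + 3/w)
o(I, d) = 17/5 (o(I, d) = 7 + (-3 + 3/(-5)) = 7 + (-3 + 3*(-⅕)) = 7 + (-3 - ⅗) = 7 - 18/5 = 17/5)
y(M) = -1 (y(M) = 2 - 1*3 = 2 - 3 = -1)
(o(-2, 6)*(y(-3) + 4/(-5)))² = (17*(-1 + 4/(-5))/5)² = (17*(-1 + 4*(-⅕))/5)² = (17*(-1 - ⅘)/5)² = ((17/5)*(-9/5))² = (-153/25)² = 23409/625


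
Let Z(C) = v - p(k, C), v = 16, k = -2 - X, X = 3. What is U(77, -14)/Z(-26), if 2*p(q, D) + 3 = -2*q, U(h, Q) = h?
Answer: 154/25 ≈ 6.1600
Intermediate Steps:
k = -5 (k = -2 - 1*3 = -2 - 3 = -5)
p(q, D) = -3/2 - q (p(q, D) = -3/2 + (-2*q)/2 = -3/2 - q)
Z(C) = 25/2 (Z(C) = 16 - (-3/2 - 1*(-5)) = 16 - (-3/2 + 5) = 16 - 1*7/2 = 16 - 7/2 = 25/2)
U(77, -14)/Z(-26) = 77/(25/2) = 77*(2/25) = 154/25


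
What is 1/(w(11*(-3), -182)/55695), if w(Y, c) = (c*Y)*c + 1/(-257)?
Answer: -2862723/56184929 ≈ -0.050952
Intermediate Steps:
w(Y, c) = -1/257 + Y*c**2 (w(Y, c) = (Y*c)*c - 1/257 = Y*c**2 - 1/257 = -1/257 + Y*c**2)
1/(w(11*(-3), -182)/55695) = 1/((-1/257 + (11*(-3))*(-182)**2)/55695) = 1/((-1/257 - 33*33124)*(1/55695)) = 1/((-1/257 - 1093092)*(1/55695)) = 1/(-280924645/257*1/55695) = 1/(-56184929/2862723) = -2862723/56184929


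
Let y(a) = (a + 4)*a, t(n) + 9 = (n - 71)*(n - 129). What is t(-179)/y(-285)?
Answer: 76991/80085 ≈ 0.96137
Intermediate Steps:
t(n) = -9 + (-129 + n)*(-71 + n) (t(n) = -9 + (n - 71)*(n - 129) = -9 + (-71 + n)*(-129 + n) = -9 + (-129 + n)*(-71 + n))
y(a) = a*(4 + a) (y(a) = (4 + a)*a = a*(4 + a))
t(-179)/y(-285) = (9150 + (-179)² - 200*(-179))/((-285*(4 - 285))) = (9150 + 32041 + 35800)/((-285*(-281))) = 76991/80085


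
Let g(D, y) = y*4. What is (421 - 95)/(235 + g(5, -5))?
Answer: 326/215 ≈ 1.5163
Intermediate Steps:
g(D, y) = 4*y
(421 - 95)/(235 + g(5, -5)) = (421 - 95)/(235 + 4*(-5)) = 326/(235 - 20) = 326/215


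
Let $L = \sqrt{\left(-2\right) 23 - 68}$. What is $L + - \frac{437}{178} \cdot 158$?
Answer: $- \frac{34523}{89} + i \sqrt{114} \approx -387.9 + 10.677 i$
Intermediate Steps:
$L = i \sqrt{114}$ ($L = \sqrt{-46 - 68} = \sqrt{-114} = i \sqrt{114} \approx 10.677 i$)
$L + - \frac{437}{178} \cdot 158 = i \sqrt{114} + - \frac{437}{178} \cdot 158 = i \sqrt{114} + \left(-437\right) \frac{1}{178} \cdot 158 = i \sqrt{114} - \frac{34523}{89} = - \frac{34523}{89} + i \sqrt{114}$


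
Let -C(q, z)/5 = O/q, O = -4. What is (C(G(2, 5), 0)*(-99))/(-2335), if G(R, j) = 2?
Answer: 198/467 ≈ 0.42398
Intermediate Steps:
C(q, z) = 20/q (C(q, z) = -(-20)/q = 20/q)
(C(G(2, 5), 0)*(-99))/(-2335) = ((20/2)*(-99))/(-2335) = ((20*(½))*(-99))*(-1/2335) = (10*(-99))*(-1/2335) = -990*(-1/2335) = 198/467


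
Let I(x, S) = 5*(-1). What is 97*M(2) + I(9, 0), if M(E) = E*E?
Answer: 383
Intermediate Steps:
I(x, S) = -5
M(E) = E**2
97*M(2) + I(9, 0) = 97*2**2 - 5 = 97*4 - 5 = 388 - 5 = 383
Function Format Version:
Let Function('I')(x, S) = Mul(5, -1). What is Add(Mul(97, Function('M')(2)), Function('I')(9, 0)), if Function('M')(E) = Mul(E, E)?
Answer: 383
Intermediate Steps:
Function('I')(x, S) = -5
Function('M')(E) = Pow(E, 2)
Add(Mul(97, Function('M')(2)), Function('I')(9, 0)) = Add(Mul(97, Pow(2, 2)), -5) = Add(Mul(97, 4), -5) = Add(388, -5) = 383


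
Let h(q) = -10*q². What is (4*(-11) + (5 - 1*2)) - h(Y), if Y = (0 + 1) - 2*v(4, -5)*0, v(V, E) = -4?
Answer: -31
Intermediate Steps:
Y = 1 (Y = (0 + 1) - 2*(-4)*0 = 1 + 8*0 = 1 + 0 = 1)
(4*(-11) + (5 - 1*2)) - h(Y) = (4*(-11) + (5 - 1*2)) - (-10)*1² = (-44 + (5 - 2)) - (-10) = (-44 + 3) - 1*(-10) = -41 + 10 = -31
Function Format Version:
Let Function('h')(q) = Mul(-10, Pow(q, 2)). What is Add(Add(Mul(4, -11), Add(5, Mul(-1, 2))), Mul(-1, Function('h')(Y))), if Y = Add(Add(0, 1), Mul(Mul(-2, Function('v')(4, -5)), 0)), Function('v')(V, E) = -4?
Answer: -31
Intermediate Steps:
Y = 1 (Y = Add(Add(0, 1), Mul(Mul(-2, -4), 0)) = Add(1, Mul(8, 0)) = Add(1, 0) = 1)
Add(Add(Mul(4, -11), Add(5, Mul(-1, 2))), Mul(-1, Function('h')(Y))) = Add(Add(Mul(4, -11), Add(5, Mul(-1, 2))), Mul(-1, Mul(-10, Pow(1, 2)))) = Add(Add(-44, Add(5, -2)), Mul(-1, Mul(-10, 1))) = Add(Add(-44, 3), Mul(-1, -10)) = Add(-41, 10) = -31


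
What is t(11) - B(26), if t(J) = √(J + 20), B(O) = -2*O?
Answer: 52 + √31 ≈ 57.568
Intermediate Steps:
t(J) = √(20 + J)
t(11) - B(26) = √(20 + 11) - (-2)*26 = √31 - 1*(-52) = √31 + 52 = 52 + √31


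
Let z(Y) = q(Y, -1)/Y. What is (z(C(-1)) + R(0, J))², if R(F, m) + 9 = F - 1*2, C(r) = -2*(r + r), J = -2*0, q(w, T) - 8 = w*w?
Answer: 25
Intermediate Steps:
q(w, T) = 8 + w² (q(w, T) = 8 + w*w = 8 + w²)
J = 0
C(r) = -4*r
z(Y) = (8 + Y²)/Y
R(F, m) = -11 + F (R(F, m) = -9 + (F - 1*2) = -9 + (F - 2) = -9 + (-2 + F) = -11 + F)
(z(C(-1)) + R(0, J))² = ((-4*(-1) + 8/((-4*(-1)))) + (-11 + 0))² = ((4 + 8/4) - 11)² = ((4 + 8*(¼)) - 11)² = ((4 + 2) - 11)² = (6 - 11)² = (-5)² = 25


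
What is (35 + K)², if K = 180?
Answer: 46225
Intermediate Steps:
(35 + K)² = (35 + 180)² = 215² = 46225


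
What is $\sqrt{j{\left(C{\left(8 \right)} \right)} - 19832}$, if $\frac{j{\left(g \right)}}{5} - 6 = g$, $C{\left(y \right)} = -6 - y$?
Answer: $12 i \sqrt{138} \approx 140.97 i$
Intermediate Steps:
$j{\left(g \right)} = 30 + 5 g$
$\sqrt{j{\left(C{\left(8 \right)} \right)} - 19832} = \sqrt{\left(30 + 5 \left(-6 - 8\right)\right) - 19832} = \sqrt{\left(30 + 5 \left(-14\right)\right) - 19832} = \sqrt{\left(30 - 70\right) - 19832} = \sqrt{-40 - 19832} = \sqrt{-19872} = 12 i \sqrt{138}$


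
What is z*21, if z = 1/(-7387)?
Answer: -21/7387 ≈ -0.0028428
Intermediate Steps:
z = -1/7387 ≈ -0.00013537
z*21 = -1/7387*21 = -21/7387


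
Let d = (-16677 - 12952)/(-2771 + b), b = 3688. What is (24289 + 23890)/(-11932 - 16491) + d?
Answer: -886325210/26063891 ≈ -34.006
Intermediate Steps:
d = -29629/917 (d = (-16677 - 12952)/(-2771 + 3688) = -29629/917 ≈ -32.311)
(24289 + 23890)/(-11932 - 16491) + d = (24289 + 23890)/(-11932 - 16491) - 29629/917 = 48179/(-28423) - 29629/917 = 48179*(-1/28423) - 29629/917 = -48179/28423 - 29629/917 = -886325210/26063891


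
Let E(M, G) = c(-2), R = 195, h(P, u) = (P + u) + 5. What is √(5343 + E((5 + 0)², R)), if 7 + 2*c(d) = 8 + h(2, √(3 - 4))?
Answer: √(21388 + 2*I)/2 ≈ 73.123 + 0.0034189*I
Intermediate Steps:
h(P, u) = 5 + P + u
c(d) = 4 + I/2 (c(d) = -7/2 + (8 + (5 + 2 + √(3 - 4)))/2 = -7/2 + (8 + (5 + 2 + √(-1)))/2 = -7/2 + (8 + (5 + 2 + I))/2 = -7/2 + (8 + (7 + I))/2 = -7/2 + (15 + I)/2 = -7/2 + (15/2 + I/2) = 4 + I/2)
E(M, G) = 4 + I/2
√(5343 + E((5 + 0)², R)) = √(5343 + (4 + I/2)) = √(5347 + I/2)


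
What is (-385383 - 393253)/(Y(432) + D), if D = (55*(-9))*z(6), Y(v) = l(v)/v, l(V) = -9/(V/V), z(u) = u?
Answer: 37374528/142561 ≈ 262.17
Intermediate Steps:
l(V) = -9 (l(V) = -9/1 = -9*1 = -9)
Y(v) = -9/v
D = -2970 (D = (55*(-9))*6 = -495*6 = -2970)
(-385383 - 393253)/(Y(432) + D) = (-385383 - 393253)/(-9/432 - 2970) = -778636/(-9*1/432 - 2970) = -778636/(-1/48 - 2970) = -778636/(-142561/48) = -778636*(-48/142561) = 37374528/142561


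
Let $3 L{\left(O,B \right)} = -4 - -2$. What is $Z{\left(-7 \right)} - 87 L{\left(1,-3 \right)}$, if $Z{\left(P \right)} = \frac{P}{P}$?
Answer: $59$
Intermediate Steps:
$L{\left(O,B \right)} = - \frac{2}{3}$ ($L{\left(O,B \right)} = \frac{-4 - -2}{3} = \frac{-4 + 2}{3} = \frac{1}{3} \left(-2\right) = - \frac{2}{3}$)
$Z{\left(P \right)} = 1$
$Z{\left(-7 \right)} - 87 L{\left(1,-3 \right)} = 1 - -58 = 1 + 58 = 59$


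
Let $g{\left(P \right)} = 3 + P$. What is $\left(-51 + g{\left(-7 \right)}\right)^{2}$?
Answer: $3025$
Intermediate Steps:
$\left(-51 + g{\left(-7 \right)}\right)^{2} = \left(-51 + \left(3 - 7\right)\right)^{2} = \left(-51 - 4\right)^{2} = \left(-55\right)^{2} = 3025$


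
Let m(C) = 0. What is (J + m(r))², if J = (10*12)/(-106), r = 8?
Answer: 3600/2809 ≈ 1.2816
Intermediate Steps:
J = -60/53 (J = 120*(-1/106) = -60/53 ≈ -1.1321)
(J + m(r))² = (-60/53 + 0)² = (-60/53)² = 3600/2809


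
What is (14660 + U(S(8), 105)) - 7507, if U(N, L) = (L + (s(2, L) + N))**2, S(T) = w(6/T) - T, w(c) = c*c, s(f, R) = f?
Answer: 4368817/256 ≈ 17066.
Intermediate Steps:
w(c) = c**2
S(T) = -T + 36/T**2 (S(T) = (6/T)**2 - T = 36/T**2 - T = -T + 36/T**2)
U(N, L) = (2 + L + N)**2 (U(N, L) = (L + (2 + N))**2 = (2 + L + N)**2)
(14660 + U(S(8), 105)) - 7507 = (14660 + (2 + 105 + (-1*8 + 36/8**2))**2) - 7507 = (14660 + (2 + 105 + (-8 + 36*(1/64)))**2) - 7507 = (14660 + (2 + 105 + (-8 + 9/16))**2) - 7507 = (14660 + (2 + 105 - 119/16)**2) - 7507 = (14660 + (1593/16)**2) - 7507 = (14660 + 2537649/256) - 7507 = 6290609/256 - 7507 = 4368817/256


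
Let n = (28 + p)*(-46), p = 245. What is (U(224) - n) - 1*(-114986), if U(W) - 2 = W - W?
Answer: 127546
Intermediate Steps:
U(W) = 2 (U(W) = 2 + (W - W) = 2 + 0 = 2)
n = -12558 (n = (28 + 245)*(-46) = 273*(-46) = -12558)
(U(224) - n) - 1*(-114986) = (2 - 1*(-12558)) - 1*(-114986) = (2 + 12558) + 114986 = 12560 + 114986 = 127546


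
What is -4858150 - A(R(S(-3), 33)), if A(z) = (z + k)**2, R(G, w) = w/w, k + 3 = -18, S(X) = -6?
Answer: -4858550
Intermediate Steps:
k = -21 (k = -3 - 18 = -21)
R(G, w) = 1
A(z) = (-21 + z)**2 (A(z) = (z - 21)**2 = (-21 + z)**2)
-4858150 - A(R(S(-3), 33)) = -4858150 - (-21 + 1)**2 = -4858150 - 1*(-20)**2 = -4858150 - 1*400 = -4858150 - 400 = -4858550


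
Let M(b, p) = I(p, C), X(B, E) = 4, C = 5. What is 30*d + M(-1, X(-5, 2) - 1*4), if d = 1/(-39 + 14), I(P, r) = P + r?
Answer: 19/5 ≈ 3.8000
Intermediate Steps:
M(b, p) = 5 + p (M(b, p) = p + 5 = 5 + p)
d = -1/25 (d = 1/(-25) = -1/25 ≈ -0.040000)
30*d + M(-1, X(-5, 2) - 1*4) = 30*(-1/25) + (5 + (4 - 1*4)) = -6/5 + (5 + (4 - 4)) = -6/5 + (5 + 0) = -6/5 + 5 = 19/5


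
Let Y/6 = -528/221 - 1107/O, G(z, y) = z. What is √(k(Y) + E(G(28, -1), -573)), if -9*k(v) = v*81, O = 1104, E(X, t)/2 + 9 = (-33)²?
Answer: 3*√107626618554/20332 ≈ 48.406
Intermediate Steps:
E(X, t) = 2160 (E(X, t) = -18 + 2*(-33)² = -18 + 2*1089 = -18 + 2178 = 2160)
Y = -827559/40664 (Y = 6*(-528/221 - 1107/1104) = 6*(-528*1/221 - 1107*1/1104) = 6*(-528/221 - 369/368) = 6*(-275853/81328) = -827559/40664 ≈ -20.351)
k(v) = -9*v (k(v) = -v*81/9 = -9*v)
√(k(Y) + E(G(28, -1), -573)) = √(-9*(-827559/40664) + 2160) = √(7448031/40664 + 2160) = √(95282271/40664) = 3*√107626618554/20332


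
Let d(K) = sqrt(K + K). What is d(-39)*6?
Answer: 6*I*sqrt(78) ≈ 52.991*I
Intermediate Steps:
d(K) = sqrt(2)*sqrt(K) (d(K) = sqrt(2*K) = sqrt(2)*sqrt(K))
d(-39)*6 = (sqrt(2)*sqrt(-39))*6 = (sqrt(2)*(I*sqrt(39)))*6 = (I*sqrt(78))*6 = 6*I*sqrt(78)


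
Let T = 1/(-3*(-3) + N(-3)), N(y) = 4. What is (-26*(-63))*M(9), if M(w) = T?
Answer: 126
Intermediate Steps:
T = 1/13 (T = 1/(-3*(-3) + 4) = 1/(9 + 4) = 1/13 ≈ 0.076923)
M(w) = 1/13
(-26*(-63))*M(9) = -26*(-63)*(1/13) = 1638*(1/13) = 126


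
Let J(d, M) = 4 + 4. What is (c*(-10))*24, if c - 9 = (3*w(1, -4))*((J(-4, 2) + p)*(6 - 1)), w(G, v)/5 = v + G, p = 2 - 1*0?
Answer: 537840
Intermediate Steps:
p = 2 (p = 2 + 0 = 2)
J(d, M) = 8
w(G, v) = 5*G + 5*v (w(G, v) = 5*(v + G) = 5*(G + v) = 5*G + 5*v)
c = -2241 (c = 9 + (3*(5*1 + 5*(-4)))*((8 + 2)*(6 - 1)) = 9 + (3*(5 - 20))*(10*5) = 9 + (3*(-15))*50 = 9 - 45*50 = 9 - 2250 = -2241)
(c*(-10))*24 = -2241*(-10)*24 = 22410*24 = 537840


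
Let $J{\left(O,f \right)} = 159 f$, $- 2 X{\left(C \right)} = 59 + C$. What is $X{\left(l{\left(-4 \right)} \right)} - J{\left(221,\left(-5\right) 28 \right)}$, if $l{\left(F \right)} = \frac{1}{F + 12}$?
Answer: $\frac{355687}{16} \approx 22230.0$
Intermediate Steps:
$l{\left(F \right)} = \frac{1}{12 + F}$
$X{\left(C \right)} = - \frac{59}{2} - \frac{C}{2}$ ($X{\left(C \right)} = - \frac{59 + C}{2} = - \frac{59}{2} - \frac{C}{2}$)
$X{\left(l{\left(-4 \right)} \right)} - J{\left(221,\left(-5\right) 28 \right)} = \left(- \frac{59}{2} - \frac{1}{2 \left(12 - 4\right)}\right) - 159 \left(\left(-5\right) 28\right) = \left(- \frac{59}{2} - \frac{1}{2 \cdot 8}\right) - 159 \left(-140\right) = \left(- \frac{59}{2} - \frac{1}{16}\right) - -22260 = \left(- \frac{59}{2} - \frac{1}{16}\right) + 22260 = - \frac{473}{16} + 22260 = \frac{355687}{16}$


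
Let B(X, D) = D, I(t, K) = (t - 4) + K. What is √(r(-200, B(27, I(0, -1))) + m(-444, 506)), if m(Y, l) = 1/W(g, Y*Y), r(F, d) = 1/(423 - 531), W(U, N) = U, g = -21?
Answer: I*√903/126 ≈ 0.23849*I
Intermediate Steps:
I(t, K) = -4 + K + t (I(t, K) = (-4 + t) + K = -4 + K + t)
r(F, d) = -1/108 (r(F, d) = 1/(-108) = -1/108)
m(Y, l) = -1/21 (m(Y, l) = 1/(-21) = -1/21)
√(r(-200, B(27, I(0, -1))) + m(-444, 506)) = √(-1/108 - 1/21) = √(-43/756) = I*√903/126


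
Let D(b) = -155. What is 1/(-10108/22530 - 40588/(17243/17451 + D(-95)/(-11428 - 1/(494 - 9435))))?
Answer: -159680073903765/6470528462489463344 ≈ -2.4678e-5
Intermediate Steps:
1/(-10108/22530 - 40588/(17243/17451 + D(-95)/(-11428 - 1/(494 - 9435)))) = 1/(-10108/22530 - 40588/(17243/17451 - 155/(-11428 - 1/(494 - 9435)))) = 1/(-10108*1/22530 - 40588/(17243*(1/17451) - 155/(-11428 - 1/(-8941)))) = 1/(-5054/11265 - 40588/(17243/17451 - 155/(-11428 - 1*(-1/8941)))) = 1/(-5054/11265 - 40588/(17243/17451 - 155/(-11428 + 1/8941))) = 1/(-5054/11265 - 40588/(17243/17451 - 155/(-102177747/8941))) = 1/(-5054/11265 - 40588/(17243/17451 - 155*(-8941/102177747))) = 1/(-5054/11265 - 40588/(17243/17451 + 1385855/102177747)) = 1/(-5054/11265 - 40588/28349769002/28303235919) = 1/(-5054/11265 - 40588*28303235919/28349769002) = 1/(-5054/11265 - 574385869740186/14174884501) = 1/(-6470528462489463344/159680073903765) = -159680073903765/6470528462489463344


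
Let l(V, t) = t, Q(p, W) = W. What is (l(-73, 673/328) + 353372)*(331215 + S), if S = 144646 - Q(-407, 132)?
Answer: 55140173251281/328 ≈ 1.6811e+11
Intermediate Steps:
S = 144514 (S = 144646 - 1*132 = 144646 - 132 = 144514)
(l(-73, 673/328) + 353372)*(331215 + S) = (673/328 + 353372)*(331215 + 144514) = (673*(1/328) + 353372)*475729 = (673/328 + 353372)*475729 = (115906689/328)*475729 = 55140173251281/328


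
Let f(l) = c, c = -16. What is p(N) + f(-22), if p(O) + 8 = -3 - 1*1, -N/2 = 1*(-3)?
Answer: -28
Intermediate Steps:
N = 6 (N = -2*(-3) = 6)
f(l) = -16
p(O) = -12 (p(O) = -8 + (-3 - 1*1) = -8 + (-3 - 1) = -8 - 4 = -12)
p(N) + f(-22) = -12 - 16 = -28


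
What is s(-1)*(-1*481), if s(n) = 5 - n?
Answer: -2886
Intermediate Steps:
s(-1)*(-1*481) = (5 - 1*(-1))*(-1*481) = (5 + 1)*(-481) = 6*(-481) = -2886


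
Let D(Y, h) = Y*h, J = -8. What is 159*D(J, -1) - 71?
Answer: 1201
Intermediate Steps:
159*D(J, -1) - 71 = 159*(-8*(-1)) - 71 = 159*8 - 71 = 1272 - 71 = 1201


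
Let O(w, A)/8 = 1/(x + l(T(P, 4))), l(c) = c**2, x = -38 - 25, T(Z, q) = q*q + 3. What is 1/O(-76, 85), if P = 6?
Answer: 149/4 ≈ 37.250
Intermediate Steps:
T(Z, q) = 3 + q**2 (T(Z, q) = q**2 + 3 = 3 + q**2)
x = -63
O(w, A) = 4/149 (O(w, A) = 8/(-63 + (3 + 4**2)**2) = 8/(-63 + (3 + 16)**2) = 8/(-63 + 19**2) = 8/(-63 + 361) = 8/298 = 8*(1/298) = 4/149)
1/O(-76, 85) = 1/(4/149) = 149/4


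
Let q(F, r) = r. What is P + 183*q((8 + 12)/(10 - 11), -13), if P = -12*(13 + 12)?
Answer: -2679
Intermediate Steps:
P = -300 (P = -12*25 = -300)
P + 183*q((8 + 12)/(10 - 11), -13) = -300 + 183*(-13) = -300 - 2379 = -2679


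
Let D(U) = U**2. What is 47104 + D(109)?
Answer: 58985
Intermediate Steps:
47104 + D(109) = 47104 + 109**2 = 47104 + 11881 = 58985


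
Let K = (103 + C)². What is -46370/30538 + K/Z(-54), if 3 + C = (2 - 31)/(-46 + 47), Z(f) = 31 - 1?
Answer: 76275479/458070 ≈ 166.51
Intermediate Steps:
Z(f) = 30
C = -32 (C = -3 + (2 - 31)/(-46 + 47) = -3 - 29/1 = -3 - 29*1 = -3 - 29 = -32)
K = 5041 (K = (103 - 32)² = 71² = 5041)
-46370/30538 + K/Z(-54) = -46370/30538 + 5041/30 = -46370*1/30538 + 5041*(1/30) = -23185/15269 + 5041/30 = 76275479/458070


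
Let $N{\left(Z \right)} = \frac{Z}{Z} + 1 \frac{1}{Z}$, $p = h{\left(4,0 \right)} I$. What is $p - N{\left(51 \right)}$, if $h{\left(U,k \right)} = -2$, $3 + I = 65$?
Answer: $- \frac{6376}{51} \approx -125.02$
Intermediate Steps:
$I = 62$ ($I = -3 + 65 = 62$)
$p = -124$ ($p = \left(-2\right) 62 = -124$)
$N{\left(Z \right)} = 1 + \frac{1}{Z}$
$p - N{\left(51 \right)} = -124 - \frac{1 + 51}{51} = -124 - \frac{1}{51} \cdot 52 = -124 - \frac{52}{51} = - \frac{6376}{51}$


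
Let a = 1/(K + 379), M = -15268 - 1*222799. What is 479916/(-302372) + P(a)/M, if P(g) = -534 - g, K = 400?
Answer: -22219162916656/14019038811449 ≈ -1.5849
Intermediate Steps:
M = -238067 (M = -15268 - 222799 = -238067)
a = 1/779 (a = 1/(400 + 379) = 1/779 ≈ 0.0012837)
479916/(-302372) + P(a)/M = 479916/(-302372) + (-534 - 1*1/779)/(-238067) = 479916*(-1/302372) + (-534 - 1/779)*(-1/238067) = -119979/75593 - 415987/779*(-1/238067) = -119979/75593 + 415987/185454193 = -22219162916656/14019038811449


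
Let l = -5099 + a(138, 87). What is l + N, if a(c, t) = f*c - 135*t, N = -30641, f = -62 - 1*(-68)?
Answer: -46657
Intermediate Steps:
f = 6 (f = -62 + 68 = 6)
a(c, t) = -135*t + 6*c (a(c, t) = 6*c - 135*t = -135*t + 6*c)
l = -16016 (l = -5099 + (-135*87 + 6*138) = -5099 + (-11745 + 828) = -5099 - 10917 = -16016)
l + N = -16016 - 30641 = -46657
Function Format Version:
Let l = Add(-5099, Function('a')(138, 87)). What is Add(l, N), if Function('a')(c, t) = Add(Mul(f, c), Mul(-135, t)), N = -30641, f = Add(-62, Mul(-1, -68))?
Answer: -46657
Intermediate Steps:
f = 6 (f = Add(-62, 68) = 6)
Function('a')(c, t) = Add(Mul(-135, t), Mul(6, c)) (Function('a')(c, t) = Add(Mul(6, c), Mul(-135, t)) = Add(Mul(-135, t), Mul(6, c)))
l = -16016 (l = Add(-5099, Add(Mul(-135, 87), Mul(6, 138))) = Add(-5099, Add(-11745, 828)) = Add(-5099, -10917) = -16016)
Add(l, N) = Add(-16016, -30641) = -46657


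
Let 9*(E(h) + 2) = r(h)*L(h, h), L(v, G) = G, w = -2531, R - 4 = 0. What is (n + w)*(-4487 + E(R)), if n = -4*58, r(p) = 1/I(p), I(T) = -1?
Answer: 12404335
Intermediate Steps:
R = 4 (R = 4 + 0 = 4)
r(p) = -1 (r(p) = 1/(-1) = -1)
n = -232
E(h) = -2 - h/9 (E(h) = -2 + (-h)/9 = -2 - h/9)
(n + w)*(-4487 + E(R)) = (-232 - 2531)*(-4487 + (-2 - ⅑*4)) = -2763*(-4487 + (-2 - 4/9)) = -2763*(-4487 - 22/9) = -2763*(-40405/9) = 12404335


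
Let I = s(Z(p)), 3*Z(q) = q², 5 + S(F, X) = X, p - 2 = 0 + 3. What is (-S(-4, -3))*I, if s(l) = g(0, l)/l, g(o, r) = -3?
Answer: -72/25 ≈ -2.8800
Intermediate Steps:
p = 5 (p = 2 + (0 + 3) = 2 + 3 = 5)
S(F, X) = -5 + X
Z(q) = q²/3
s(l) = -3/l
I = -9/25 (I = -3/((⅓)*5²) = -3/((⅓)*25) = -3/25/3 = -3*3/25 = -9/25 ≈ -0.36000)
(-S(-4, -3))*I = -(-5 - 3)*(-9/25) = -1*(-8)*(-9/25) = 8*(-9/25) = -72/25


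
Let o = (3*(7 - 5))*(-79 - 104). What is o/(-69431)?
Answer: 1098/69431 ≈ 0.015814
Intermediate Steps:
o = -1098 (o = (3*2)*(-183) = 6*(-183) = -1098)
o/(-69431) = -1098/(-69431) = -1098*(-1/69431) = 1098/69431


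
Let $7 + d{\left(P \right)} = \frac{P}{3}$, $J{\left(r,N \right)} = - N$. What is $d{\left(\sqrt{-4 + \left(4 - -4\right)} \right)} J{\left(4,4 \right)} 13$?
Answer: $\frac{988}{3} \approx 329.33$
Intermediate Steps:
$d{\left(P \right)} = -7 + \frac{P}{3}$
$d{\left(\sqrt{-4 + \left(4 - -4\right)} \right)} J{\left(4,4 \right)} 13 = \left(-7 + \frac{\sqrt{-4 + \left(4 - -4\right)}}{3}\right) \left(\left(-1\right) 4\right) 13 = \left(-7 + \frac{\sqrt{-4 + \left(4 + 4\right)}}{3}\right) \left(-4\right) 13 = \left(-7 + \frac{\sqrt{-4 + 8}}{3}\right) \left(-4\right) 13 = \left(-7 + \frac{\sqrt{4}}{3}\right) \left(-4\right) 13 = \left(-7 + \frac{1}{3} \cdot 2\right) \left(-4\right) 13 = \left(-7 + \frac{2}{3}\right) \left(-4\right) 13 = \left(- \frac{19}{3}\right) \left(-4\right) 13 = \frac{76}{3} \cdot 13 = \frac{988}{3}$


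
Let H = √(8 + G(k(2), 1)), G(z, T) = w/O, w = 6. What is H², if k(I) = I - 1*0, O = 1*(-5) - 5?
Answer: 37/5 ≈ 7.4000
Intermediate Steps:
O = -10 (O = -5 - 5 = -10)
k(I) = I (k(I) = I + 0 = I)
G(z, T) = -⅗ (G(z, T) = 6/(-10) = 6*(-⅒) = -⅗)
H = √185/5 (H = √(8 - ⅗) = √(37/5) = √185/5 ≈ 2.7203)
H² = (√185/5)² = 37/5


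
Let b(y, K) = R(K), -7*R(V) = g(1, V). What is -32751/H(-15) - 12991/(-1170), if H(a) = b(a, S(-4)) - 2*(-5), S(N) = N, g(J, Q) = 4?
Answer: -22281107/6435 ≈ -3462.5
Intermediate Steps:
R(V) = -4/7 (R(V) = -⅐*4 = -4/7)
b(y, K) = -4/7
H(a) = 66/7 (H(a) = -4/7 - 2*(-5) = -4/7 + 10 = 66/7)
-32751/H(-15) - 12991/(-1170) = -32751/66/7 - 12991/(-1170) = -32751*7/66 - 12991*(-1/1170) = -76419/22 + 12991/1170 = -22281107/6435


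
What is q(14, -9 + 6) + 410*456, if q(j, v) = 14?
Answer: 186974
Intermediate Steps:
q(14, -9 + 6) + 410*456 = 14 + 410*456 = 14 + 186960 = 186974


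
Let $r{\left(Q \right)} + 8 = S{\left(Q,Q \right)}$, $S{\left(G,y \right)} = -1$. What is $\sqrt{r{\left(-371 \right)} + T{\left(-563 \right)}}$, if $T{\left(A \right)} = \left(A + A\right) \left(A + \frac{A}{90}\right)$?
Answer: $\frac{\sqrt{144218870}}{15} \approx 800.61$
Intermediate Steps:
$T{\left(A \right)} = \frac{91 A^{2}}{45}$ ($T{\left(A \right)} = 2 A \left(A + A \frac{1}{90}\right) = 2 A \left(A + \frac{A}{90}\right) = 2 A \frac{91 A}{90} = \frac{91 A^{2}}{45}$)
$r{\left(Q \right)} = -9$ ($r{\left(Q \right)} = -8 - 1 = -9$)
$\sqrt{r{\left(-371 \right)} + T{\left(-563 \right)}} = \sqrt{-9 + \frac{91 \left(-563\right)^{2}}{45}} = \sqrt{-9 + \frac{91}{45} \cdot 316969} = \sqrt{-9 + \frac{28844179}{45}} = \sqrt{\frac{28843774}{45}} = \frac{\sqrt{144218870}}{15}$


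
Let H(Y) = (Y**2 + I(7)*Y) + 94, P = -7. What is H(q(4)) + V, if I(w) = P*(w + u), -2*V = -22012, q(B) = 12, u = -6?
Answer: 11160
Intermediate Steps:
V = 11006 (V = -1/2*(-22012) = 11006)
I(w) = 42 - 7*w (I(w) = -7*(w - 6) = -7*(-6 + w) = 42 - 7*w)
H(Y) = 94 + Y**2 - 7*Y (H(Y) = (Y**2 + (42 - 7*7)*Y) + 94 = (Y**2 + (42 - 49)*Y) + 94 = (Y**2 - 7*Y) + 94 = 94 + Y**2 - 7*Y)
H(q(4)) + V = (94 + 12**2 - 7*12) + 11006 = (94 + 144 - 84) + 11006 = 154 + 11006 = 11160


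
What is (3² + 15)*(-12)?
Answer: -288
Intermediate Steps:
(3² + 15)*(-12) = (9 + 15)*(-12) = 24*(-12) = -288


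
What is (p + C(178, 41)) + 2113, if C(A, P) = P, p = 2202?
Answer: 4356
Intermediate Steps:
(p + C(178, 41)) + 2113 = (2202 + 41) + 2113 = 2243 + 2113 = 4356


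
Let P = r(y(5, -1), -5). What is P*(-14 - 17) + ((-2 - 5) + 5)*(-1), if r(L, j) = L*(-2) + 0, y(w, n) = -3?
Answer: -184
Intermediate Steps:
r(L, j) = -2*L (r(L, j) = -2*L + 0 = -2*L)
P = 6 (P = -2*(-3) = 6)
P*(-14 - 17) + ((-2 - 5) + 5)*(-1) = 6*(-14 - 17) + ((-2 - 5) + 5)*(-1) = 6*(-31) + (-7 + 5)*(-1) = -186 - 2*(-1) = -186 + 2 = -184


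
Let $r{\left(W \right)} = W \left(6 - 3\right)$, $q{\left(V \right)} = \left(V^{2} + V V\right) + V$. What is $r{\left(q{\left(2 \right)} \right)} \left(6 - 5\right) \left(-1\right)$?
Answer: $-30$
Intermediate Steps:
$q{\left(V \right)} = V + 2 V^{2}$ ($q{\left(V \right)} = \left(V^{2} + V^{2}\right) + V = 2 V^{2} + V = V + 2 V^{2}$)
$r{\left(W \right)} = 3 W$ ($r{\left(W \right)} = W 3 = 3 W$)
$r{\left(q{\left(2 \right)} \right)} \left(6 - 5\right) \left(-1\right) = 3 \cdot 2 \left(1 + 2 \cdot 2\right) \left(6 - 5\right) \left(-1\right) = 3 \cdot 2 \left(1 + 4\right) \left(6 - 5\right) \left(-1\right) = 3 \cdot 2 \cdot 5 \cdot 1 \left(-1\right) = 3 \cdot 10 \cdot 1 \left(-1\right) = 30 \cdot 1 \left(-1\right) = 30 \left(-1\right) = -30$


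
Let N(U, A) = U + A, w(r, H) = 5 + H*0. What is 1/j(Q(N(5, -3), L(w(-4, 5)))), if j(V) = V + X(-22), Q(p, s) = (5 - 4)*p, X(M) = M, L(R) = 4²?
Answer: -1/20 ≈ -0.050000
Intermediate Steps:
w(r, H) = 5 (w(r, H) = 5 + 0 = 5)
N(U, A) = A + U
L(R) = 16
Q(p, s) = p (Q(p, s) = 1*p = p)
j(V) = -22 + V (j(V) = V - 22 = -22 + V)
1/j(Q(N(5, -3), L(w(-4, 5)))) = 1/(-22 + (-3 + 5)) = 1/(-22 + 2) = 1/(-20) = -1/20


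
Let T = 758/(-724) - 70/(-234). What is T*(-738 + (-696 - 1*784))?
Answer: 35125357/21177 ≈ 1658.7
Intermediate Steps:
T = -31673/42354 (T = 758*(-1/724) - 70*(-1/234) = -379/362 + 35/117 = -31673/42354 ≈ -0.74782)
T*(-738 + (-696 - 1*784)) = -31673*(-738 + (-696 - 1*784))/42354 = -31673*(-738 + (-696 - 784))/42354 = -31673*(-738 - 1480)/42354 = -31673/42354*(-2218) = 35125357/21177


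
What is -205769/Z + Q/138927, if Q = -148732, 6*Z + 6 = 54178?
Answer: -89789164541/3762976722 ≈ -23.861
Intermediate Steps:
Z = 27086/3 (Z = -1 + (⅙)*54178 = -1 + 27089/3 = 27086/3 ≈ 9028.7)
-205769/Z + Q/138927 = -205769/27086/3 - 148732/138927 = -205769*3/27086 - 148732*1/138927 = -617307/27086 - 148732/138927 = -89789164541/3762976722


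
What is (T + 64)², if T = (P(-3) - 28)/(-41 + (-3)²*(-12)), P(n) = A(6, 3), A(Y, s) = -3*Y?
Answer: 91814724/22201 ≈ 4135.6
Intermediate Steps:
P(n) = -18 (P(n) = -3*6 = -18)
T = 46/149 (T = (-18 - 28)/(-41 + (-3)²*(-12)) = -46/(-41 + 9*(-12)) = -46/(-41 - 108) = -46/(-149) = -46*(-1/149) = 46/149 ≈ 0.30872)
(T + 64)² = (46/149 + 64)² = (9582/149)² = 91814724/22201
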